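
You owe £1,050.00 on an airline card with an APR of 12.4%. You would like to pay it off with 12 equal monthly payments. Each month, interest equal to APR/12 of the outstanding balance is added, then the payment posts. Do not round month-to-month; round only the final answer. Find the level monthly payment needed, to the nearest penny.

£93.49

Monthly rate r = 12.4%/12 = 1.03333% = 0.0103333.
Level-payment amortization: P = B₀·r / (1 − (1+r)^(−n)) = 1050.00·0.0103333 / (1 − 1.01033^(−12)).
Denominator 1 − (1+r)^(−12) = 0.116057897.
P = 10.85 / 0.116057897 ≈ 93.49.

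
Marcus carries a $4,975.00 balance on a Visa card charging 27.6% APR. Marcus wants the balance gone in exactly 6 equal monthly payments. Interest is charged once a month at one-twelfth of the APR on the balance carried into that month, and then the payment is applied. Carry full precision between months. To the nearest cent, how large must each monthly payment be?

Monthly rate r = 27.6%/12 = 2.3% = 0.023.
Level-payment amortization: P = B₀·r / (1 − (1+r)^(−n)) = 4975.00·0.023 / (1 − 1.023^(−6)).
Denominator 1 − (1+r)^(−6) = 0.127538648.
P = 114.425 / 0.127538648 ≈ 897.18.

$897.18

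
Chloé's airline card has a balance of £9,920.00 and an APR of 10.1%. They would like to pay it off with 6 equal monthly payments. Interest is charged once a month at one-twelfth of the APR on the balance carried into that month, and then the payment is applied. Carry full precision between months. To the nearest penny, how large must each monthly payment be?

£1,702.38

Monthly rate r = 10.1%/12 = 0.841667% = 0.00841667.
Level-payment amortization: P = B₀·r / (1 − (1+r)^(−n)) = 9920.00·0.00841667 / (1 − 1.00842^(−6)).
Denominator 1 − (1+r)^(−6) = 0.0490451217.
P = 83.4933 / 0.0490451217 ≈ 1702.38.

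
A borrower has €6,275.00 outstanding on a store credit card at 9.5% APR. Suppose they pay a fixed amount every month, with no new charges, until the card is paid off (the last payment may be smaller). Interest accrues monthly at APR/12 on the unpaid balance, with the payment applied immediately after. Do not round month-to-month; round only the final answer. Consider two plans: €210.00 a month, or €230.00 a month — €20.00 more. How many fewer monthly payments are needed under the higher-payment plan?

4 fewer payments

Monthly rate r = 9.5%/12 = 0.791667% = 0.00791667.
At €210.00/mo: n = ⌈−ln(1 − rB₀/P)/ln(1+r)⌉ = 35 payments (last €48.37); total interest = total paid − €6,275.00 = €913.37.
At €230.00/mo: 31 payments (last €197.44); total interest €822.44.
Payments saved = 35 − 31 = 4.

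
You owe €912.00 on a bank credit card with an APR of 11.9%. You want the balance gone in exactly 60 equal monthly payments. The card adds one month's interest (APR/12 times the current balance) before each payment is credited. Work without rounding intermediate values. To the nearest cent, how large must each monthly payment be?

Monthly rate r = 11.9%/12 = 0.991667% = 0.00991667.
Level-payment amortization: P = B₀·r / (1 − (1+r)^(−n)) = 912.00·0.00991667 / (1 − 1.00992^(−60)).
Denominator 1 − (1+r)^(−60) = 0.446818517.
P = 9.044 / 0.446818517 ≈ 20.24.

€20.24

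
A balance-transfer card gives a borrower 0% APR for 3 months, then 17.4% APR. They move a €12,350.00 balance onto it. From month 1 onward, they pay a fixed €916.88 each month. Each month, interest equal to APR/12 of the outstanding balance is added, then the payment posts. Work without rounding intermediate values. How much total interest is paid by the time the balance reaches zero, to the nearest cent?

€888.87

Promo months 1–3 at r₀ = 0%/12 = 0; months 4+ at r₁ = 17.4%/12 = 0.0145.
After month 3 (no interest yet): B = €12,350.00 − 3·€916.88 = €9,599.36.
Then at r₁ with €916.88/mo: n₂ = −ln(1 − r₁·B/P)/ln(1+r₁) ≈ 11.44 → 12 more payments.
Total paid = 14·€916.88 + €402.55 = €13,238.87; interest = €13,238.87 − €12,350.00 = €888.87.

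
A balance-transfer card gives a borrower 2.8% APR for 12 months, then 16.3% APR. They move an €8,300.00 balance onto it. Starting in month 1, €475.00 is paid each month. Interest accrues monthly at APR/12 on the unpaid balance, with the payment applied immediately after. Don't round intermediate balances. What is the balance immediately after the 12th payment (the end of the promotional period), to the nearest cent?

Promo months 1–12 at r₀ = 2.8%/12 = 0.00233333; months 13+ at r₁ = 16.3%/12 = 0.0135833.
After month 12: iterate B ← B·(1+r₀) − €475.00 for 12 months → €2,761.68.

€2,761.68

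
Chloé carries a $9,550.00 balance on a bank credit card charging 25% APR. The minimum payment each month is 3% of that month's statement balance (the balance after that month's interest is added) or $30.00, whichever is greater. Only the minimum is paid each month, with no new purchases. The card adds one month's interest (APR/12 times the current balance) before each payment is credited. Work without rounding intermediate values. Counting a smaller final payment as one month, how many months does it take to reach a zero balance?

287 months

Monthly rate r = 25%/12 = 2.08333% = 0.0208333.
While 3% of the post-interest balance exceeds $30.00, each month B ← (B·(1+r))·(1 − 0.03), i.e. B shrinks by the factor (1+r)·0.97 = 0.99021.
This holds for months 1–232. Entering month 233 the balance is $974.02; 3% of the post-interest balance is now below $30.00, so the flat $30.00 minimum applies from here.
From month 233 a fixed $30.00 at rate r clears $974.02 in 55 more payments. Total: 232 + 55 = 287 months.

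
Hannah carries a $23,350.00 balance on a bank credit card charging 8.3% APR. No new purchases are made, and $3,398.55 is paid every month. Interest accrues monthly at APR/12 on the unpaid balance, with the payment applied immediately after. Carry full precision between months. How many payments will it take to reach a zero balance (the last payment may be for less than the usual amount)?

8 months

Monthly rate r = 8.3%/12 = 0.691667% = 0.00691667.
Recurrence: B ← B·(1+r) − $3,398.55.
Month 1: interest $161.50; balance after payment $20,112.95.
Month 2: interest $139.11; balance after payment $16,853.52.
Closed form: n = −ln(1 − rB₀/P)/ln(1+r) = −ln(0.95248)/ln(1.00692) ≈ 7.064, so the balance reaches zero during payment 8.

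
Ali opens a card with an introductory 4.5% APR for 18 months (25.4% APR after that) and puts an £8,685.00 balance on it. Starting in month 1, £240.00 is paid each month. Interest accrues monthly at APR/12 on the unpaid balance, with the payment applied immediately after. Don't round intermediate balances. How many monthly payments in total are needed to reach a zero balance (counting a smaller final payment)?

45 months

Promo months 1–18 at r₀ = 4.5%/12 = 0.00375; months 19+ at r₁ = 25.4%/12 = 0.0211667.
After month 18: iterate B ← B·(1+r₀) − £240.00 for 18 months → £4,829.81.
Then at r₁ with £240.00/mo: n₂ = −ln(1 − r₁·B/P)/ln(1+r₁) ≈ 26.50 → 27 more payments.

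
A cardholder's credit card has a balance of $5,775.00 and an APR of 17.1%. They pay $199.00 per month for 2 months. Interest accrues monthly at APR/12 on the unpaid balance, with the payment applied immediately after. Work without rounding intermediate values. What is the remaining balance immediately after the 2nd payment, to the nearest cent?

Monthly rate r = 17.1%/12 = 1.425% = 0.01425.
Each month: B ← B·(1+r) − $199.00.
Month 1: interest $82.29; balance after payment $5,658.29.
Month 2: interest $80.63; balance after payment $5,539.92.

$5,539.92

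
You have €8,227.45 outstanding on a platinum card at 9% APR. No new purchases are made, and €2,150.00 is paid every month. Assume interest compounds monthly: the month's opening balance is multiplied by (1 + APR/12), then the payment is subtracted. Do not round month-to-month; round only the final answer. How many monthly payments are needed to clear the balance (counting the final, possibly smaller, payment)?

Monthly rate r = 9%/12 = 0.75% = 0.0075.
Recurrence: B ← B·(1+r) − €2,150.00.
Month 1: interest €61.71; balance after payment €6,139.16.
Month 2: interest €46.04; balance after payment €4,035.20.
Month 3: interest €30.26; balance after payment €1,915.46.
Month 4: interest €14.37; balance after payment €0.00.

4 payments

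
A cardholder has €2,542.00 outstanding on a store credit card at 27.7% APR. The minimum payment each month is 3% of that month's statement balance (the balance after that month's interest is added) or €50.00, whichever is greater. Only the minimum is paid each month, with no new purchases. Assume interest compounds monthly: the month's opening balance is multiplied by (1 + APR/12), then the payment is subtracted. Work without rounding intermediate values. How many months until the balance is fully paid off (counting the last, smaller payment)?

Monthly rate r = 27.7%/12 = 2.30833% = 0.0230833.
While 3% of the post-interest balance exceeds €50.00, each month B ← (B·(1+r))·(1 − 0.03), i.e. B shrinks by the factor (1+r)·0.97 = 0.99239.
This holds for months 1–59. Entering month 60 the balance is €1,619.79; 3% of the post-interest balance is now below €50.00, so the flat €50.00 minimum applies from here.
From month 60 a fixed €50.00 at rate r clears €1,619.79 in 61 more payments. Total: 59 + 61 = 120 months.

120 months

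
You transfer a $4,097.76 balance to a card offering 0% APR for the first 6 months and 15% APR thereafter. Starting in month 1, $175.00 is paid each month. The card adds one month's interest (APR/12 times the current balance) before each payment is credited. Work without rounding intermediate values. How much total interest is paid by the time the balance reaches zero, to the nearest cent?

$411.06

Promo months 1–6 at r₀ = 0%/12 = 0; months 7+ at r₁ = 15%/12 = 0.0125.
After month 6 (no interest yet): B = $4,097.76 − 6·$175.00 = $3,047.76.
Then at r₁ with $175.00/mo: n₂ = −ln(1 − r₁·B/P)/ln(1+r₁) ≈ 19.76 → 20 more payments.
Total paid = 25·$175.00 + $133.82 = $4,508.82; interest = $4,508.82 − $4,097.76 = $411.06.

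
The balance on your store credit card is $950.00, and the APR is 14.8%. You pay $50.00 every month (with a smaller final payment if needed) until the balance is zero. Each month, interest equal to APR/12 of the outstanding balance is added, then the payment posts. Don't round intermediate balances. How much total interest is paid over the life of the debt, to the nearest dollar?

Monthly rate r = 14.8%/12 = 1.23333% = 0.0123333.
Payoff takes n = ⌈−ln(1 − rB₀/P)/ln(1+r)⌉ = ⌈21.783⌉ = 22 payments; the last is $39.18.
Total paid = 21·$50.00 + $39.18 = $1,089.18.
Total interest = total paid − principal = $1,089.18 − $950.00 = $139.18.

$139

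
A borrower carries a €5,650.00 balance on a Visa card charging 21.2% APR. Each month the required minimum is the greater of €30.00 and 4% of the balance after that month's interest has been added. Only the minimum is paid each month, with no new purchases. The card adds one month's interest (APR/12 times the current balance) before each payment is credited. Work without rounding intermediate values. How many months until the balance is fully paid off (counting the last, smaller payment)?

120 months

Monthly rate r = 21.2%/12 = 1.76667% = 0.0176667.
While 4% of the post-interest balance exceeds €30.00, each month B ← (B·(1+r))·(1 − 0.04), i.e. B shrinks by the factor (1+r)·0.96 = 0.97696.
This holds for months 1–88. Entering month 89 the balance is €726.45; 4% of the post-interest balance is now below €30.00, so the flat €30.00 minimum applies from here.
From month 89 a fixed €30.00 at rate r clears €726.45 in 32 more payments. Total: 88 + 32 = 120 months.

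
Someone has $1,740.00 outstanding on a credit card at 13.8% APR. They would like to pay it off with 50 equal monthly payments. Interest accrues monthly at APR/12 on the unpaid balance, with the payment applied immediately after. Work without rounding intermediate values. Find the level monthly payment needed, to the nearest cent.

$45.95

Monthly rate r = 13.8%/12 = 1.15% = 0.0115.
Level-payment amortization: P = B₀·r / (1 − (1+r)^(−n)) = 1740.00·0.0115 / (1 − 1.0115^(−50)).
Denominator 1 − (1+r)^(−50) = 0.435445797.
P = 20.01 / 0.435445797 ≈ 45.95.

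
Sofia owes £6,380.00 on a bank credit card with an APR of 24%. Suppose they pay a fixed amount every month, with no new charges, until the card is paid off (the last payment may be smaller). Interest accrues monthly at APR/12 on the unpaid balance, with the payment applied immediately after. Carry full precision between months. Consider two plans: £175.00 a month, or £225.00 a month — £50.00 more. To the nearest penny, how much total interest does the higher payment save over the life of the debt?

Monthly rate r = 24%/12 = 2% = 0.02.
At £175.00/mo: n = ⌈−ln(1 − rB₀/P)/ln(1+r)⌉ = 66 payments (last £167.91); total interest = total paid − £6,380.00 = £5,162.91.
At £225.00/mo: 43 payments (last £63.67); total interest £3,133.67.
Interest saved = £5,162.91 − £3,133.67 = £2,029.24.

£2,029.24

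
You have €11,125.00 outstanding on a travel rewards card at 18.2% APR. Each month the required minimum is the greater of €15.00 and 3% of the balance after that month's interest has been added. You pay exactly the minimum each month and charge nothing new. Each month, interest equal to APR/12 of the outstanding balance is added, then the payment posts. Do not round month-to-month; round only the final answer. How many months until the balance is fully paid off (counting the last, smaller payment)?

Monthly rate r = 18.2%/12 = 1.51667% = 0.0151667.
While 3% of the post-interest balance exceeds €15.00, each month B ← (B·(1+r))·(1 − 0.03), i.e. B shrinks by the factor (1+r)·0.97 = 0.98471.
This holds for months 1–203. Entering month 204 the balance is €487.58; 3% of the post-interest balance is now below €15.00, so the flat €15.00 minimum applies from here.
From month 204 a fixed €15.00 at rate r clears €487.58 in 46 more payments. Total: 203 + 46 = 249 months.

249 months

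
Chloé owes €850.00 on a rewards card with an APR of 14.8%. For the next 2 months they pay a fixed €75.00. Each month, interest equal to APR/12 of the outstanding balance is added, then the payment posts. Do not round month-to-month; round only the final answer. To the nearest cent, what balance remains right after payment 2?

€720.17

Monthly rate r = 14.8%/12 = 1.23333% = 0.0123333.
Each month: B ← B·(1+r) − €75.00.
Month 1: interest €10.48; balance after payment €785.48.
Month 2: interest €9.69; balance after payment €720.17.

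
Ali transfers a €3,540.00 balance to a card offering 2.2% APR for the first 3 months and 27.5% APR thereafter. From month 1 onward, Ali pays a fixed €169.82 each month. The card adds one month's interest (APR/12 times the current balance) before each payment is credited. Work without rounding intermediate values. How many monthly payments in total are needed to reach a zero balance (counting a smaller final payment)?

27 months

Promo months 1–3 at r₀ = 2.2%/12 = 0.00183333; months 4+ at r₁ = 27.5%/12 = 0.0229167.
After month 3: iterate B ← B·(1+r₀) − €169.82 for 3 months → €3,049.11.
Then at r₁ with €169.82/mo: n₂ = −ln(1 − r₁·B/P)/ln(1+r₁) ≈ 23.40 → 24 more payments.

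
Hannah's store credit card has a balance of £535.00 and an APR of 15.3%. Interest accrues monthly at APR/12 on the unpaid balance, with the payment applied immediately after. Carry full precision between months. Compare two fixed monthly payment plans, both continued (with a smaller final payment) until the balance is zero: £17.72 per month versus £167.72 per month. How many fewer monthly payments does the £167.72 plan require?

35 fewer payments

Monthly rate r = 15.3%/12 = 1.275% = 0.01275.
At £17.72/mo: n = ⌈−ln(1 − rB₀/P)/ln(1+r)⌉ = 39 payments (last £6.47); total interest = total paid − £535.00 = £144.83.
At £167.72/mo: 4 payments (last £46.71); total interest £14.87.
Payments saved = 39 − 4 = 35.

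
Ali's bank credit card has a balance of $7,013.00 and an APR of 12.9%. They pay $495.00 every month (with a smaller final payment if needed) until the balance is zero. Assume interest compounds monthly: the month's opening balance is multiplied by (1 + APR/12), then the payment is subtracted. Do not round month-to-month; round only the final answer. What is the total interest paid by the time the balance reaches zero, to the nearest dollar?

Monthly rate r = 12.9%/12 = 1.075% = 0.01075.
Payoff takes n = ⌈−ln(1 − rB₀/P)/ln(1+r)⌉ = ⌈15.453⌉ = 16 payments; the last is $224.81.
Total paid = 15·$495.00 + $224.81 = $7,649.81.
Total interest = total paid − principal = $7,649.81 − $7,013.00 = $636.81.

$637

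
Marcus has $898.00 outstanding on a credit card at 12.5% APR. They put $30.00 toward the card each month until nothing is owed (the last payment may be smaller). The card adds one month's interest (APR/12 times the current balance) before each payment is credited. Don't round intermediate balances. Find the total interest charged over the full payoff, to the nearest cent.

Monthly rate r = 12.5%/12 = 1.04167% = 0.0104167.
Payoff takes n = ⌈−ln(1 − rB₀/P)/ln(1+r)⌉ = ⌈36.060⌉ = 37 payments; the last is $1.81.
Total paid = 36·$30.00 + $1.81 = $1,081.81.
Total interest = total paid − principal = $1,081.81 − $898.00 = $183.81.

$183.81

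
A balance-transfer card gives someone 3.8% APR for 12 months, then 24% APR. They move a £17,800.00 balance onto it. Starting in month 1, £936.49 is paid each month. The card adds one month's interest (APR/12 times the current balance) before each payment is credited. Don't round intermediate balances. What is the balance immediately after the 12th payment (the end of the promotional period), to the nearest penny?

Promo months 1–12 at r₀ = 3.8%/12 = 0.00316667; months 13+ at r₁ = 24%/12 = 0.02.
After month 12: iterate B ← B·(1+r₀) − £936.49 for 12 months → £7,052.62.

£7,052.62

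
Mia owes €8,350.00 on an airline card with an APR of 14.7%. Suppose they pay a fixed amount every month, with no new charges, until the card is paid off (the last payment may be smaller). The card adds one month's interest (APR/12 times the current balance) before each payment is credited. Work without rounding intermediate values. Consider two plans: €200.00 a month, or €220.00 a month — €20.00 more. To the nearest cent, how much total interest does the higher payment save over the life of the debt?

€465.83

Monthly rate r = 14.7%/12 = 1.225% = 0.01225.
At €200.00/mo: n = ⌈−ln(1 − rB₀/P)/ln(1+r)⌉ = 59 payments (last €166.15); total interest = total paid − €8,350.00 = €3,416.15.
At €220.00/mo: 52 payments (last €80.32); total interest €2,950.32.
Interest saved = €3,416.15 − €2,950.32 = €465.83.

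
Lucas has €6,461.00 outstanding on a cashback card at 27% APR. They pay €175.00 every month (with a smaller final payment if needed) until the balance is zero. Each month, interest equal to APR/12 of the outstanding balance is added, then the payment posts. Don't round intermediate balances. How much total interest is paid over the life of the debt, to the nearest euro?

Monthly rate r = 27%/12 = 2.25% = 0.0225.
Payoff takes n = ⌈−ln(1 − rB₀/P)/ln(1+r)⌉ = ⌈79.822⌉ = 80 payments; the last is €144.09.
Total paid = 79·€175.00 + €144.09 = €13,969.09.
Total interest = total paid − principal = €13,969.09 − €6,461.00 = €7,508.09.

€7,508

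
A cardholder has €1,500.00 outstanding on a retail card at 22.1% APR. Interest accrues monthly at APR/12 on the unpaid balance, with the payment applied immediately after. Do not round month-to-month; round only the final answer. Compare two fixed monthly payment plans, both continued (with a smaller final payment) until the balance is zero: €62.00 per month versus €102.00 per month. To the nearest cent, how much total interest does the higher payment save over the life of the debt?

€238.34

Monthly rate r = 22.1%/12 = 1.84167% = 0.0184167.
At €62.00/mo: n = ⌈−ln(1 − rB₀/P)/ln(1+r)⌉ = 33 payments (last €19.94); total interest = total paid − €1,500.00 = €503.94.
At €102.00/mo: 18 payments (last €31.60); total interest €265.60.
Interest saved = €503.94 − €265.60 = €238.34.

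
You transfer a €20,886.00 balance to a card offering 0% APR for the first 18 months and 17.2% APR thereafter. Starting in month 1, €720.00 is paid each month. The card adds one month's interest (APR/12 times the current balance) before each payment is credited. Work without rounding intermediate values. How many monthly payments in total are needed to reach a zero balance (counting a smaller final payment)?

Promo months 1–18 at r₀ = 0%/12 = 0; months 19+ at r₁ = 17.2%/12 = 0.0143333.
After month 18 (no interest yet): B = €20,886.00 − 18·€720.00 = €7,926.00.
Then at r₁ with €720.00/mo: n₂ = −ln(1 − r₁·B/P)/ln(1+r₁) ≈ 12.07 → 13 more payments.

31 payments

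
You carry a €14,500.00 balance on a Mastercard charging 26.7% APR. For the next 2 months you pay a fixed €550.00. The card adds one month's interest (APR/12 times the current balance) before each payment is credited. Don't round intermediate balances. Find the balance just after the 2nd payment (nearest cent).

Monthly rate r = 26.7%/12 = 2.225% = 0.02225.
Each month: B ← B·(1+r) − €550.00.
Month 1: interest €322.62; balance after payment €14,272.62.
Month 2: interest €317.57; balance after payment €14,040.19.

€14,040.19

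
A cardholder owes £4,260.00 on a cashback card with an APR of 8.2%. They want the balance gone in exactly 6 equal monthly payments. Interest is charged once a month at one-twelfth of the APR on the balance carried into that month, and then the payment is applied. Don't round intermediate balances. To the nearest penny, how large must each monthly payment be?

£727.08

Monthly rate r = 8.2%/12 = 0.683333% = 0.00683333.
Level-payment amortization: P = B₀·r / (1 − (1+r)^(−n)) = 4260.00·0.00683333 / (1 − 1.00683^(−6)).
Denominator 1 − (1+r)^(−6) = 0.0400370141.
P = 29.11 / 0.0400370141 ≈ 727.08.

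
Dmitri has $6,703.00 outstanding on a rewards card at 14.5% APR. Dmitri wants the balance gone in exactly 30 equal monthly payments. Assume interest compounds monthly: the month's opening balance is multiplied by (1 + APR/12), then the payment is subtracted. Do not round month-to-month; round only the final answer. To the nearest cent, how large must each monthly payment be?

Monthly rate r = 14.5%/12 = 1.20833% = 0.0120833.
Level-payment amortization: P = B₀·r / (1 − (1+r)^(−n)) = 6703.00·0.0120833 / (1 − 1.01208^(−30)).
Denominator 1 − (1+r)^(−30) = 0.302552042.
P = 80.9946 / 0.302552042 ≈ 267.70.

$267.70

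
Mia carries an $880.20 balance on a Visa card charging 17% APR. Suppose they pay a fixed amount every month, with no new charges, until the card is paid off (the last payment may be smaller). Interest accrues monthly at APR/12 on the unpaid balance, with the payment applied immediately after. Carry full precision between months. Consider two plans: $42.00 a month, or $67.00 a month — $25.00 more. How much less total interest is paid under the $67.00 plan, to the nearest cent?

$70.77

Monthly rate r = 17%/12 = 1.41667% = 0.0141667.
At $42.00/mo: n = ⌈−ln(1 − rB₀/P)/ln(1+r)⌉ = 26 payments (last $1.70); total interest = total paid − $880.20 = $171.50.
At $67.00/mo: 15 payments (last $42.93); total interest $100.73.
Interest saved = $171.50 − $100.73 = $70.77.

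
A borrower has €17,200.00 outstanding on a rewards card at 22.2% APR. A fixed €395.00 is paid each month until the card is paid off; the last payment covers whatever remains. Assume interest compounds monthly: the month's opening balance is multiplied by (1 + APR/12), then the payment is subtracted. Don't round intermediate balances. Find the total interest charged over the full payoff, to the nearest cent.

€18,089.97

Monthly rate r = 22.2%/12 = 1.85% = 0.0185.
Payoff takes n = ⌈−ln(1 − rB₀/P)/ln(1+r)⌉ = ⌈89.340⌉ = 90 payments; the last is €134.97.
Total paid = 89·€395.00 + €134.97 = €35,289.97.
Total interest = total paid − principal = €35,289.97 − €17,200.00 = €18,089.97.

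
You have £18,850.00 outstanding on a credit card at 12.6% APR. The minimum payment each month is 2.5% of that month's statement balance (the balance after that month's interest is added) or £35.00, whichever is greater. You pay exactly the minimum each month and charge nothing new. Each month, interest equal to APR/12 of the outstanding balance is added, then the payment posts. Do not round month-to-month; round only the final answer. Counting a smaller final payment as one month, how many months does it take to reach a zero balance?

227 months

Monthly rate r = 12.6%/12 = 1.05% = 0.0105.
While 2.5% of the post-interest balance exceeds £35.00, each month B ← (B·(1+r))·(1 − 0.025), i.e. B shrinks by the factor (1+r)·0.975 = 0.98524.
This holds for months 1–176. Entering month 177 the balance is £1,375.67; 2.5% of the post-interest balance is now below £35.00, so the flat £35.00 minimum applies from here.
From month 177 a fixed £35.00 at rate r clears £1,375.67 in 51 more payments. Total: 176 + 51 = 227 months.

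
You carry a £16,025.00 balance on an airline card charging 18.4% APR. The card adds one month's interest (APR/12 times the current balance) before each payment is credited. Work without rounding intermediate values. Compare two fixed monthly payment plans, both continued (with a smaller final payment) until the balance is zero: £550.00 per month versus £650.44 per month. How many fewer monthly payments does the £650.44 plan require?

7 fewer payments

Monthly rate r = 18.4%/12 = 1.53333% = 0.0153333.
At £550.00/mo: n = ⌈−ln(1 − rB₀/P)/ln(1+r)⌉ = 39 payments (last £496.06); total interest = total paid − £16,025.00 = £5,371.06.
At £650.44/mo: 32 payments (last £116.97); total interest £4,255.61.
Payments saved = 39 − 32 = 7.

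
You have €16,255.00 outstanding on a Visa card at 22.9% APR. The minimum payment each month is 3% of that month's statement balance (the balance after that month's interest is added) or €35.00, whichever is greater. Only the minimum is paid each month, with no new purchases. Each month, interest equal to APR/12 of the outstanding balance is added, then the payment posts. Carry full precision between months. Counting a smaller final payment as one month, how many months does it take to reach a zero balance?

Monthly rate r = 22.9%/12 = 1.90833% = 0.0190833.
While 3% of the post-interest balance exceeds €35.00, each month B ← (B·(1+r))·(1 − 0.03), i.e. B shrinks by the factor (1+r)·0.97 = 0.98851.
This holds for months 1–230. Entering month 231 the balance is €1,139.51; 3% of the post-interest balance is now below €35.00, so the flat €35.00 minimum applies from here.
From month 231 a fixed €35.00 at rate r clears €1,139.51 in 52 more payments. Total: 230 + 52 = 282 months.

282 months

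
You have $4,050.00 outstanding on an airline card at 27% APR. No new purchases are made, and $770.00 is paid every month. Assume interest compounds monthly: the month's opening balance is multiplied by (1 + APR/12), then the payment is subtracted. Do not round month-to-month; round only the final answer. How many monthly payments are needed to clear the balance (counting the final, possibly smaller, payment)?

Monthly rate r = 27%/12 = 2.25% = 0.0225.
Recurrence: B ← B·(1+r) − $770.00.
Month 1: interest $91.12; balance after payment $3,371.12.
Month 2: interest $75.85; balance after payment $2,676.98.
Month 3: interest $60.23; balance after payment $1,967.21.
Month 4: interest $44.26; balance after payment $1,241.47.
Month 5: interest $27.93; balance after payment $499.40.
Month 6: interest $11.24; balance after payment $0.00.

6 payments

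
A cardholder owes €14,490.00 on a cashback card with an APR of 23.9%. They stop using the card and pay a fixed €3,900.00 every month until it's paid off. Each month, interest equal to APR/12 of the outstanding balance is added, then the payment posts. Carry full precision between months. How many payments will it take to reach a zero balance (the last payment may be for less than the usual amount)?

Monthly rate r = 23.9%/12 = 1.99167% = 0.0199167.
Recurrence: B ← B·(1+r) − €3,900.00.
Month 1: interest €288.59; balance after payment €10,878.59.
Month 2: interest €216.67; balance after payment €7,195.26.
Month 3: interest €143.31; balance after payment €3,438.56.
Month 4: interest €68.48; balance after payment €0.00.

4 months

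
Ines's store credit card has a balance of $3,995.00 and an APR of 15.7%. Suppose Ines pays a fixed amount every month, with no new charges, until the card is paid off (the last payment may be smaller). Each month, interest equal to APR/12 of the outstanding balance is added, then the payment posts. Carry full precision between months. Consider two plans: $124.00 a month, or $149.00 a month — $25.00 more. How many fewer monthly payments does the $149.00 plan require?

9 fewer payments

Monthly rate r = 15.7%/12 = 1.30833% = 0.0130833.
At $124.00/mo: n = ⌈−ln(1 − rB₀/P)/ln(1+r)⌉ = 43 payments (last $13.50); total interest = total paid − $3,995.00 = $1,226.50.
At $149.00/mo: 34 payments (last $35.15); total interest $957.15.
Payments saved = 43 − 34 = 9.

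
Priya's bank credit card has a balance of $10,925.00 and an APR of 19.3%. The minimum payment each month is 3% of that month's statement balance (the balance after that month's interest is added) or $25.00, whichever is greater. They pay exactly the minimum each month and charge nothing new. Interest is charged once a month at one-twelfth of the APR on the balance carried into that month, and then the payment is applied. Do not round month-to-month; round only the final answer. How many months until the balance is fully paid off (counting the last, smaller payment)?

Monthly rate r = 19.3%/12 = 1.60833% = 0.0160833.
While 3% of the post-interest balance exceeds $25.00, each month B ← (B·(1+r))·(1 − 0.03), i.e. B shrinks by the factor (1+r)·0.97 = 0.9856.
This holds for months 1–179. Entering month 180 the balance is $814.54; 3% of the post-interest balance is now below $25.00, so the flat $25.00 minimum applies from here.
From month 180 a fixed $25.00 at rate r clears $814.54 in 47 more payments. Total: 179 + 47 = 226 months.

226 months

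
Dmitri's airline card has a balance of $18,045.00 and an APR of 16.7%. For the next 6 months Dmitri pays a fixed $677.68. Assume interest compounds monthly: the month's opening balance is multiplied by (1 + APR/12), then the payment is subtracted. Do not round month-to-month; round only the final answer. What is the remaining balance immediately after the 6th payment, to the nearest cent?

Monthly rate r = 16.7%/12 = 1.39167% = 0.0139167.
Each month: B ← B·(1+r) − $677.68.
Month 1: interest $251.13; balance after payment $17,618.45.
Month 2: interest $245.19; balance after payment $17,185.96.
Month 3: interest $239.17; balance after payment $16,747.45.
Month 4: interest $233.07; balance after payment $16,302.84.
Month 5: interest $226.88; balance after payment $15,852.04.
Month 6: interest $220.61; balance after payment $15,394.96.

$15,394.96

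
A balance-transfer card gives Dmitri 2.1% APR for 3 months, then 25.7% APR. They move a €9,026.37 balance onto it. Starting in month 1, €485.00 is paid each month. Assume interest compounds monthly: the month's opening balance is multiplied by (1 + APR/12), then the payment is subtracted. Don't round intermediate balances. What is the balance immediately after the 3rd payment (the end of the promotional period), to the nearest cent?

Promo months 1–3 at r₀ = 2.1%/12 = 0.00175; months 4+ at r₁ = 25.7%/12 = 0.0214167.
After month 3: iterate B ← B·(1+r₀) − €485.00 for 3 months → €7,616.29.

€7,616.29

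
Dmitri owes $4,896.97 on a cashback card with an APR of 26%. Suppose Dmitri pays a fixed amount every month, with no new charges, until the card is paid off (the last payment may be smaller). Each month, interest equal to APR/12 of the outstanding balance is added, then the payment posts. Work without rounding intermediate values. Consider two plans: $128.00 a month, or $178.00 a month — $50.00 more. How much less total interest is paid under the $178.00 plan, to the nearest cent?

$3,015.27

Monthly rate r = 26%/12 = 2.16667% = 0.0216667.
At $128.00/mo: n = ⌈−ln(1 − rB₀/P)/ln(1+r)⌉ = 83 payments (last $47.48); total interest = total paid − $4,896.97 = $5,646.51.
At $178.00/mo: 43 payments (last $52.21); total interest $2,631.24.
Interest saved = $5,646.51 − $2,631.24 = $3,015.27.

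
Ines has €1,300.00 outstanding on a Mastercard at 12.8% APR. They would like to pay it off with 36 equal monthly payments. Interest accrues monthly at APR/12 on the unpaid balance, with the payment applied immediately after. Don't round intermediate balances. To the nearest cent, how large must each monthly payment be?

€43.68

Monthly rate r = 12.8%/12 = 1.06667% = 0.0106667.
Level-payment amortization: P = B₀·r / (1 − (1+r)^(−n)) = 1300.00·0.0106667 / (1 − 1.01067^(−36)).
Denominator 1 − (1+r)^(−36) = 0.317482047.
P = 13.8667 / 0.317482047 ≈ 43.68.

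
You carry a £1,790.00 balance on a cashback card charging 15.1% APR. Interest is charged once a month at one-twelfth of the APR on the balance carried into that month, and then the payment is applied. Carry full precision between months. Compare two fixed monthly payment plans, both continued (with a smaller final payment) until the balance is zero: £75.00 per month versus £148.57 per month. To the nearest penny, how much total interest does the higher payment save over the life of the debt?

£188.62

Monthly rate r = 15.1%/12 = 1.25833% = 0.0125833.
At £75.00/mo: n = ⌈−ln(1 − rB₀/P)/ln(1+r)⌉ = 29 payments (last £42.10); total interest = total paid − £1,790.00 = £352.10.
At £148.57/mo: 14 payments (last £22.07); total interest £163.48.
Interest saved = £352.10 − £163.48 = £188.62.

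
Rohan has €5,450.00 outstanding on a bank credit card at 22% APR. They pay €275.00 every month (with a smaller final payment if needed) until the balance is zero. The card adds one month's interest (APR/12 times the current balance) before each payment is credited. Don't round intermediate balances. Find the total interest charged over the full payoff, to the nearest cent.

€1,384.84

Monthly rate r = 22%/12 = 1.83333% = 0.0183333.
Payoff takes n = ⌈−ln(1 − rB₀/P)/ln(1+r)⌉ = ⌈24.853⌉ = 25 payments; the last is €234.84.
Total paid = 24·€275.00 + €234.84 = €6,834.84.
Total interest = total paid − principal = €6,834.84 − €5,450.00 = €1,384.84.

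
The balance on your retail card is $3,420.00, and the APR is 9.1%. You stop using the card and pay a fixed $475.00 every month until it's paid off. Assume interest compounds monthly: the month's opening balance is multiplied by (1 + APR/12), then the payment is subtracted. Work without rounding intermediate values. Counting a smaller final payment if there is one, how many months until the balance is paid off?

8 months

Monthly rate r = 9.1%/12 = 0.758333% = 0.00758333.
Recurrence: B ← B·(1+r) − $475.00.
Month 1: interest $25.93; balance after payment $2,970.93.
Month 2: interest $22.53; balance after payment $2,518.46.
Closed form: n = −ln(1 − rB₀/P)/ln(1+r) = −ln(0.9454)/ln(1.00758) ≈ 7.432, so the balance reaches zero during payment 8.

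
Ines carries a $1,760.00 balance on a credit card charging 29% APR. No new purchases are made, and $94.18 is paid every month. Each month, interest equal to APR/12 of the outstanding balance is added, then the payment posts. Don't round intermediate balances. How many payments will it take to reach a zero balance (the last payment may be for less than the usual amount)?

Monthly rate r = 29%/12 = 2.41667% = 0.0241667.
Recurrence: B ← B·(1+r) − $94.18.
Month 1: interest $42.53; balance after payment $1,708.35.
Month 2: interest $41.29; balance after payment $1,655.46.
Closed form: n = −ln(1 − rB₀/P)/ln(1+r) = −ln(0.54838)/ln(1.02417) ≈ 25.159, so the balance reaches zero during payment 26.

26 payments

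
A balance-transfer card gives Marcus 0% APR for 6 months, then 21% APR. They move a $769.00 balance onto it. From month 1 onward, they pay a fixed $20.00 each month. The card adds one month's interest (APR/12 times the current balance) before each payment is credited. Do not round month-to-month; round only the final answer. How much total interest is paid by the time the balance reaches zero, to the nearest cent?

Promo months 1–6 at r₀ = 0%/12 = 0; months 7+ at r₁ = 21%/12 = 0.0175.
After month 6 (no interest yet): B = $769.00 − 6·$20.00 = $649.00.
Then at r₁ with $20.00/mo: n₂ = −ln(1 − r₁·B/P)/ln(1+r₁) ≈ 48.36 → 49 more payments.
Total paid = 54·$20.00 + $7.31 = $1,087.31; interest = $1,087.31 − $769.00 = $318.31.

$318.31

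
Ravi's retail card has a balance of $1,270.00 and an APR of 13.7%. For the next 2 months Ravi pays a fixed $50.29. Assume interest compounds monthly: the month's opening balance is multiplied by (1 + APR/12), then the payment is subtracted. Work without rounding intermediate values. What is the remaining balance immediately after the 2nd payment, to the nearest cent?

$1,198.01

Monthly rate r = 13.7%/12 = 1.14167% = 0.0114167.
Each month: B ← B·(1+r) − $50.29.
Month 1: interest $14.50; balance after payment $1,234.21.
Month 2: interest $14.09; balance after payment $1,198.01.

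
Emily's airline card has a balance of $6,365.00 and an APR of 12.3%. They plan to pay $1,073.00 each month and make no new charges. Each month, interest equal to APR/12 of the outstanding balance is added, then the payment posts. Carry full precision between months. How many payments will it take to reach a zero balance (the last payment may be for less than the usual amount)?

Monthly rate r = 12.3%/12 = 1.025% = 0.01025.
Recurrence: B ← B·(1+r) − $1,073.00.
Month 1: interest $65.24; balance after payment $5,357.24.
Month 2: interest $54.91; balance after payment $4,339.15.
Closed form: n = −ln(1 − rB₀/P)/ln(1+r) = −ln(0.9392)/ln(1.01025) ≈ 6.151, so the balance reaches zero during payment 7.

7 months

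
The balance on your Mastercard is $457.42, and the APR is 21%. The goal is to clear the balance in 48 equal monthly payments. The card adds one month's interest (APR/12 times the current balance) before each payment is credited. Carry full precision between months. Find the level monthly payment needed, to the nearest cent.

$14.16

Monthly rate r = 21%/12 = 1.75% = 0.0175.
Level-payment amortization: P = B₀·r / (1 − (1+r)^(−n)) = 457.42·0.0175 / (1 − 1.0175^(−48)).
Denominator 1 − (1+r)^(−48) = 0.565141523.
P = 8.00485 / 0.565141523 ≈ 14.16.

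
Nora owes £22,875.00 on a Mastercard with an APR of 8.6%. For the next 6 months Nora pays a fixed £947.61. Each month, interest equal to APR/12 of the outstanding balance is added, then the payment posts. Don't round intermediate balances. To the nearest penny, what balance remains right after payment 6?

Monthly rate r = 8.6%/12 = 0.716667% = 0.00716667.
Each month: B ← B·(1+r) − £947.61.
Month 1: interest £163.94; balance after payment £22,091.33.
Month 2: interest £158.32; balance after payment £21,302.04.
Month 3: interest £152.66; balance after payment £20,507.09.
Month 4: interest £146.97; balance after payment £19,706.45.
Month 5: interest £141.23; balance after payment £18,900.07.
Month 6: interest £135.45; balance after payment £18,087.91.

£18,087.91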